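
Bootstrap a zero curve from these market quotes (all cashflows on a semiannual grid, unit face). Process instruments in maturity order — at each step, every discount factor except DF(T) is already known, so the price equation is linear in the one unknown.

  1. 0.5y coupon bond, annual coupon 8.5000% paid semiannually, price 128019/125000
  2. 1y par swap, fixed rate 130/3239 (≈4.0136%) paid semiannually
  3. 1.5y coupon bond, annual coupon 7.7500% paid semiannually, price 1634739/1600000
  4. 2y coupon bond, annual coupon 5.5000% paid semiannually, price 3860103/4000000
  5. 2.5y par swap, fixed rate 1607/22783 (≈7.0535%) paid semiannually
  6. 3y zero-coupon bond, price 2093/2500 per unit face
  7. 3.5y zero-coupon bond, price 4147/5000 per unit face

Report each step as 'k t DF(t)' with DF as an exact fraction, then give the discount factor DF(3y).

step 1 [0.5y] bond c/2=17/400: DF=(128019/125000 − 17/400·(0))/(1+17/400) = 614/625 ≈ 0.982400
step 2 [1y] swap r/2=65/3239: DF=(1 − 65/3239·(0.982400))/(1+65/3239) = 961/1000 ≈ 0.961000
step 3 [1.5y] bond c/2=31/800: DF=(1634739/1600000 − 31/800·(0.982400+0.961000))/(1+31/800) = 9111/10000 ≈ 0.911100
step 4 [2y] bond c/2=11/400: DF=(3860103/4000000 − 11/400·(0.982400+0.961000+0.911100))/(1+11/400) = 2157/2500 ≈ 0.862800
step 5 [2.5y] swap r/2=1607/45566: DF=(1 − 1607/45566·(0.982400+0.961000+0.911100+0.862800))/(1+1607/45566) = 8393/10000 ≈ 0.839300
step 6 [3y] zero: DF = P = 2093/2500 ≈ 0.837200
step 7 [3.5y] zero: DF = P = 4147/5000 ≈ 0.829400

1 1/2 614/625
2 1 961/1000
3 3/2 9111/10000
4 2 2157/2500
5 5/2 8393/10000
6 3 2093/2500
7 7/2 4147/5000
DF(3y) = 2093/2500 ≈ 0.837200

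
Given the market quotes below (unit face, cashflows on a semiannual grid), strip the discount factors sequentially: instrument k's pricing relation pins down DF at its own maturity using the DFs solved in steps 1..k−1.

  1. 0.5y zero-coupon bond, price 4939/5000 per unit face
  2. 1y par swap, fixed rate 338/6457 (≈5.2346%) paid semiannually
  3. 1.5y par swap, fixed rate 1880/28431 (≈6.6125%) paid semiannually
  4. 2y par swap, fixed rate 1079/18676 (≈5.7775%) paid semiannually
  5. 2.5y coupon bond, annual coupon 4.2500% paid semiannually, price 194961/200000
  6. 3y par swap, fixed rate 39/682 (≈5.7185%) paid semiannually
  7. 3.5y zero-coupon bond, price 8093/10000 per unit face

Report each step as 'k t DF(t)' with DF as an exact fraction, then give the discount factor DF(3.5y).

step 1 [0.5y] zero: DF = P = 4939/5000 ≈ 0.987800
step 2 [1y] swap r/2=169/6457: DF=(1 − 169/6457·(0.987800))/(1+169/6457) = 9493/10000 ≈ 0.949300
step 3 [1.5y] swap r/2=940/28431: DF=(1 − 940/28431·(0.987800+0.949300))/(1+940/28431) = 453/500 ≈ 0.906000
step 4 [2y] swap r/2=1079/37352: DF=(1 − 1079/37352·(0.987800+0.949300+0.906000))/(1+1079/37352) = 8921/10000 ≈ 0.892100
step 5 [2.5y] bond c/2=17/800: DF=(194961/200000 − 17/800·(0.987800+0.949300+0.906000+0.892100))/(1+17/800) = 548/625 ≈ 0.876800
step 6 [3y] swap r/2=39/1364: DF=(1 − 39/1364·(0.987800+0.949300+0.906000+0.892100+0.876800))/(1+39/1364) = 211/250 ≈ 0.844000
step 7 [3.5y] zero: DF = P = 8093/10000 ≈ 0.809300

1 1/2 4939/5000
2 1 9493/10000
3 3/2 453/500
4 2 8921/10000
5 5/2 548/625
6 3 211/250
7 7/2 8093/10000
DF(3.5y) = 8093/10000 ≈ 0.809300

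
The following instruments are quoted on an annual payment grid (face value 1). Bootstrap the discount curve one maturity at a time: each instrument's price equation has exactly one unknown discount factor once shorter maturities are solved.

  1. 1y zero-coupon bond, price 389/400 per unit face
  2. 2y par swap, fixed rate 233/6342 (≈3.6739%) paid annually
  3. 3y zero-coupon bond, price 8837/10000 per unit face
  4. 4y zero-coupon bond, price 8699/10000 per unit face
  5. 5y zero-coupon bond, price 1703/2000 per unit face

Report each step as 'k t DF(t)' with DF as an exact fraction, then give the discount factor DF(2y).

1 1 389/400
2 2 9301/10000
3 3 8837/10000
4 4 8699/10000
5 5 1703/2000
DF(2y) = 9301/10000 ≈ 0.930100

step 1 [1y] zero: DF = P = 389/400 ≈ 0.972500
step 2 [2y] swap r/1=233/6342: DF=(1 − 233/6342·(0.972500))/(1+233/6342) = 9301/10000 ≈ 0.930100
step 3 [3y] zero: DF = P = 8837/10000 ≈ 0.883700
step 4 [4y] zero: DF = P = 8699/10000 ≈ 0.869900
step 5 [5y] zero: DF = P = 1703/2000 ≈ 0.851500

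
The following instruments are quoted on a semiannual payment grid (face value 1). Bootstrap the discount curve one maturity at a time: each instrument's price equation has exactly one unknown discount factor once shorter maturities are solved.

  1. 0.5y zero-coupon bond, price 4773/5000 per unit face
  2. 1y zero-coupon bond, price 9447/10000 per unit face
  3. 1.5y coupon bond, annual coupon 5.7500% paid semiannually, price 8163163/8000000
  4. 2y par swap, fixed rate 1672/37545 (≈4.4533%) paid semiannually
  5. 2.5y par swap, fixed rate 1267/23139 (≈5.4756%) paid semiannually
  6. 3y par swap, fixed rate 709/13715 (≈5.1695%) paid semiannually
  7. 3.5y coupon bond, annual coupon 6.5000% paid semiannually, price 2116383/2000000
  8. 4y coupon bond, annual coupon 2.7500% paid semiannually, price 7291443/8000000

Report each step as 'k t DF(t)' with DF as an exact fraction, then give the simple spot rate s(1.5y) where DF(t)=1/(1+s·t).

step 1 [0.5y] zero: DF = P = 4773/5000 ≈ 0.954600
step 2 [1y] zero: DF = P = 9447/10000 ≈ 0.944700
step 3 [1.5y] bond c/2=23/800: DF=(8163163/8000000 − 23/800·(0.954600+0.944700))/(1+23/800) = 2347/2500 ≈ 0.938800
step 4 [2y] swap r/2=836/37545: DF=(1 − 836/37545·(0.954600+0.944700+0.938800))/(1+836/37545) = 2291/2500 ≈ 0.916400
step 5 [2.5y] swap r/2=1267/46278: DF=(1 − 1267/46278·(0.954600+0.944700+0.938800+0.916400))/(1+1267/46278) = 8733/10000 ≈ 0.873300
step 6 [3y] swap r/2=709/27430: DF=(1 − 709/27430·(0.954600+0.944700+0.938800+0.916400+0.873300))/(1+709/27430) = 4291/5000 ≈ 0.858200
step 7 [3.5y] bond c/2=13/400: DF=(2116383/2000000 − 13/400·(0.954600+0.944700+0.938800+0.916400+0.873300+0.858200))/(1+13/400) = 4261/5000 ≈ 0.852200
step 8 [4y] bond c/2=11/800: DF=(7291443/8000000 − 11/800·(0.954600+0.944700+0.938800+0.916400+0.873300+0.858200+0.852200))/(1+11/800) = 8131/10000 ≈ 0.813100

1 1/2 4773/5000
2 1 9447/10000
3 3/2 2347/2500
4 2 2291/2500
5 5/2 8733/10000
6 3 4291/5000
7 7/2 4261/5000
8 4 8131/10000
s(1.5y) = (1/(2347/2500) − 1)/(3/2) = 102/2347 ≈ 4.3460%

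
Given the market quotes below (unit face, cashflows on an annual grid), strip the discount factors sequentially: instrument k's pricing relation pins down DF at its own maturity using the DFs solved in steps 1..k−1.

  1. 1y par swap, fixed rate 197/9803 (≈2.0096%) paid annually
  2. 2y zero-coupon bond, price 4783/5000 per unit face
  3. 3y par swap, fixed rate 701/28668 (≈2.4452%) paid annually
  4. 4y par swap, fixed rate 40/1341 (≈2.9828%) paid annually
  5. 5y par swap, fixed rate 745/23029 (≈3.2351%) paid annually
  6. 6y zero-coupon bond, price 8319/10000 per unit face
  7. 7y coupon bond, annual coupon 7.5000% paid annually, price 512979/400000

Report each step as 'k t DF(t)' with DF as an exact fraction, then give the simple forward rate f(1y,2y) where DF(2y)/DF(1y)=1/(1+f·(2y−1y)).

step 1 [1y] swap r/1=197/9803: DF=(1 − 197/9803·(0))/(1+197/9803) = 9803/10000 ≈ 0.980300
step 2 [2y] zero: DF = P = 4783/5000 ≈ 0.956600
step 3 [3y] swap r/1=701/28668: DF=(1 − 701/28668·(0.980300+0.956600))/(1+701/28668) = 9299/10000 ≈ 0.929900
step 4 [4y] swap r/1=40/1341: DF=(1 − 40/1341·(0.980300+0.956600+0.929900))/(1+40/1341) = 111/125 ≈ 0.888000
step 5 [5y] swap r/1=745/23029: DF=(1 − 745/23029·(0.980300+0.956600+0.929900+0.888000))/(1+745/23029) = 851/1000 ≈ 0.851000
step 6 [6y] zero: DF = P = 8319/10000 ≈ 0.831900
step 7 [7y] bond c/1=3/40: DF=(512979/400000 − 3/40·(0.980300+0.956600+0.929900+0.888000+0.851000+0.831900))/(1+3/40) = 1017/1250 ≈ 0.813600

1 1 9803/10000
2 2 4783/5000
3 3 9299/10000
4 4 111/125
5 5 851/1000
6 6 8319/10000
7 7 1017/1250
f(1y,2y) = ((9803/10000)/(4783/5000) − 1)/(1) = 237/9566 ≈ 2.4775%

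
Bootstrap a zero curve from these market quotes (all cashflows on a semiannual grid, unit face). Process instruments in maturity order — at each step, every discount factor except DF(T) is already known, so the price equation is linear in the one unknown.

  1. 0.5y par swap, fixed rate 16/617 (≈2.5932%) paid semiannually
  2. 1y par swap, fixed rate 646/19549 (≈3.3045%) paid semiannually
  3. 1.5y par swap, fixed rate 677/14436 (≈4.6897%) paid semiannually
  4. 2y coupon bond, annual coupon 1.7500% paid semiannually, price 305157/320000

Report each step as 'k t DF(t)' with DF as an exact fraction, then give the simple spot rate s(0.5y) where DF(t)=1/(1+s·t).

step 1 [0.5y] swap r/2=8/617: DF=(1 − 8/617·(0))/(1+8/617) = 617/625 ≈ 0.987200
step 2 [1y] swap r/2=323/19549: DF=(1 − 323/19549·(0.987200))/(1+323/19549) = 9677/10000 ≈ 0.967700
step 3 [1.5y] swap r/2=677/28872: DF=(1 − 677/28872·(0.987200+0.967700))/(1+677/28872) = 9323/10000 ≈ 0.932300
step 4 [2y] bond c/2=7/800: DF=(305157/320000 − 7/800·(0.987200+0.967700+0.932300))/(1+7/800) = 9203/10000 ≈ 0.920300

1 1/2 617/625
2 1 9677/10000
3 3/2 9323/10000
4 2 9203/10000
s(0.5y) = (1/(617/625) − 1)/(1/2) = 16/617 ≈ 2.5932%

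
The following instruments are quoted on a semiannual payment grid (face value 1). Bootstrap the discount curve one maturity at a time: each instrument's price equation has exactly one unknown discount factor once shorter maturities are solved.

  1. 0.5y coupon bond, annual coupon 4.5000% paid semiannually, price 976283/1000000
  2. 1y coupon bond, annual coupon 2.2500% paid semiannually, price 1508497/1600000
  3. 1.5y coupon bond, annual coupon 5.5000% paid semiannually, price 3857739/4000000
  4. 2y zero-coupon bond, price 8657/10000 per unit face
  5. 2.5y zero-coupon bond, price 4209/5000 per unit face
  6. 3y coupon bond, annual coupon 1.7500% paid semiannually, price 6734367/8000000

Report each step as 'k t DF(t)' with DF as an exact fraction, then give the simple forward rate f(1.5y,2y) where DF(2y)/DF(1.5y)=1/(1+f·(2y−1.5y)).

1 1/2 2387/2500
2 1 9217/10000
3 3/2 2221/2500
4 2 8657/10000
5 5/2 4209/5000
6 3 7957/10000
f(1.5y,2y) = ((2221/2500)/(8657/10000) − 1)/(1/2) = 454/8657 ≈ 5.2443%

step 1 [0.5y] bond c/2=9/400: DF=(976283/1000000 − 9/400·(0))/(1+9/400) = 2387/2500 ≈ 0.954800
step 2 [1y] bond c/2=9/800: DF=(1508497/1600000 − 9/800·(0.954800))/(1+9/800) = 9217/10000 ≈ 0.921700
step 3 [1.5y] bond c/2=11/400: DF=(3857739/4000000 − 11/400·(0.954800+0.921700))/(1+11/400) = 2221/2500 ≈ 0.888400
step 4 [2y] zero: DF = P = 8657/10000 ≈ 0.865700
step 5 [2.5y] zero: DF = P = 4209/5000 ≈ 0.841800
step 6 [3y] bond c/2=7/800: DF=(6734367/8000000 − 7/800·(0.954800+0.921700+0.888400+0.865700+0.841800))/(1+7/800) = 7957/10000 ≈ 0.795700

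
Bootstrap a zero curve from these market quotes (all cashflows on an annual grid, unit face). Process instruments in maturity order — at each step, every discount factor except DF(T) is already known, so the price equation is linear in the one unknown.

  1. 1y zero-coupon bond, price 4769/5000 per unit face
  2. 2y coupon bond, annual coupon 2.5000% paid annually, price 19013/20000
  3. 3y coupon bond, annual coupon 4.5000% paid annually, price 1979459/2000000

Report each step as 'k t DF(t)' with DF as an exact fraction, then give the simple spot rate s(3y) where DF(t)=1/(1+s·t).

step 1 [1y] zero: DF = P = 4769/5000 ≈ 0.953800
step 2 [2y] bond c/1=1/40: DF=(19013/20000 − 1/40·(0.953800))/(1+1/40) = 4521/5000 ≈ 0.904200
step 3 [3y] bond c/1=9/200: DF=(1979459/2000000 − 9/200·(0.953800+0.904200))/(1+9/200) = 8671/10000 ≈ 0.867100

1 1 4769/5000
2 2 4521/5000
3 3 8671/10000
s(3y) = (1/(8671/10000) − 1)/(3) = 443/8671 ≈ 5.1090%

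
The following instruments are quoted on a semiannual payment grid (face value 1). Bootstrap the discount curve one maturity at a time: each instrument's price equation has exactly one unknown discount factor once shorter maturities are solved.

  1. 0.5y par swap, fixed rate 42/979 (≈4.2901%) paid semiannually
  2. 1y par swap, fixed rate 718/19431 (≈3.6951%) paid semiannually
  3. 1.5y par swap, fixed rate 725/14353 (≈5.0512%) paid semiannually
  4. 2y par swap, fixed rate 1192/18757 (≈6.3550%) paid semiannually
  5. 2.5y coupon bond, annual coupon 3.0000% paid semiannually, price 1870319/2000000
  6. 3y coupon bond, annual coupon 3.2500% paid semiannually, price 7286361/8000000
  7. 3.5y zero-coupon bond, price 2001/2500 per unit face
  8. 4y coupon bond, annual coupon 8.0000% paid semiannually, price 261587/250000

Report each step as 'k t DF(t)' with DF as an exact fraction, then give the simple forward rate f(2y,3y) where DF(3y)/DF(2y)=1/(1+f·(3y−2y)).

step 1 [0.5y] swap r/2=21/979: DF=(1 − 21/979·(0))/(1+21/979) = 979/1000 ≈ 0.979000
step 2 [1y] swap r/2=359/19431: DF=(1 − 359/19431·(0.979000))/(1+359/19431) = 9641/10000 ≈ 0.964100
step 3 [1.5y] swap r/2=725/28706: DF=(1 − 725/28706·(0.979000+0.964100))/(1+725/28706) = 371/400 ≈ 0.927500
step 4 [2y] swap r/2=596/18757: DF=(1 − 596/18757·(0.979000+0.964100+0.927500))/(1+596/18757) = 1101/1250 ≈ 0.880800
step 5 [2.5y] bond c/2=3/200: DF=(1870319/2000000 − 3/200·(0.979000+0.964100+0.927500+0.880800))/(1+3/200) = 8659/10000 ≈ 0.865900
step 6 [3y] bond c/2=13/800: DF=(7286361/8000000 − 13/800·(0.979000+0.964100+0.927500+0.880800+0.865900))/(1+13/800) = 514/625 ≈ 0.822400
step 7 [3.5y] zero: DF = P = 2001/2500 ≈ 0.800400
step 8 [4y] bond c/2=1/25: DF=(261587/250000 − 1/25·(0.979000+0.964100+0.927500+0.880800+0.865900+0.822400+0.800400))/(1+1/25) = 7661/10000 ≈ 0.766100

1 1/2 979/1000
2 1 9641/10000
3 3/2 371/400
4 2 1101/1250
5 5/2 8659/10000
6 3 514/625
7 7/2 2001/2500
8 4 7661/10000
f(2y,3y) = ((1101/1250)/(514/625) − 1)/(1) = 73/1028 ≈ 7.1012%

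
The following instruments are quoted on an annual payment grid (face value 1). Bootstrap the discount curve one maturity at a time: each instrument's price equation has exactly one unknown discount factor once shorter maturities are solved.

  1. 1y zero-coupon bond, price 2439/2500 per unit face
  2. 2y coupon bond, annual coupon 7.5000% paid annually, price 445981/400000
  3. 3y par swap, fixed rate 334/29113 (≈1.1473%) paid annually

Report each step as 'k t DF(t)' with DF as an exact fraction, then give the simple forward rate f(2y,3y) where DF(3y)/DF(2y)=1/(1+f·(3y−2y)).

step 1 [1y] zero: DF = P = 2439/2500 ≈ 0.975600
step 2 [2y] bond c/1=3/40: DF=(445981/400000 − 3/40·(0.975600))/(1+3/40) = 9691/10000 ≈ 0.969100
step 3 [3y] swap r/1=334/29113: DF=(1 − 334/29113·(0.975600+0.969100))/(1+334/29113) = 4833/5000 ≈ 0.966600

1 1 2439/2500
2 2 9691/10000
3 3 4833/5000
f(2y,3y) = ((9691/10000)/(4833/5000) − 1)/(1) = 25/9666 ≈ 0.2586%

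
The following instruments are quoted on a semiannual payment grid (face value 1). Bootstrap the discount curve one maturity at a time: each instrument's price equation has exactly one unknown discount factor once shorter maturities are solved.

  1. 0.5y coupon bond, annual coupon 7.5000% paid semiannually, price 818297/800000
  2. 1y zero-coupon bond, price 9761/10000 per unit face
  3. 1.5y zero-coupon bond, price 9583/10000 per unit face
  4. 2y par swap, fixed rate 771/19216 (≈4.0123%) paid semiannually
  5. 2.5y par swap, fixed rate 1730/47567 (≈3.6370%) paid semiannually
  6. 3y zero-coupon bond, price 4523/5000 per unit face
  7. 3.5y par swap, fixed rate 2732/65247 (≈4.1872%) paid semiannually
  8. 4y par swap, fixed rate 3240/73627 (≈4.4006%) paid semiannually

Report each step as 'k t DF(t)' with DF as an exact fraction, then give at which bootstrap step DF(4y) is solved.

1 1/2 9859/10000
2 1 9761/10000
3 3/2 9583/10000
4 2 9229/10000
5 5/2 1827/2000
6 3 4523/5000
7 7/2 4317/5000
8 4 419/500
DF(4y) is solved at step 8

step 1 [0.5y] bond c/2=3/80: DF=(818297/800000 − 3/80·(0))/(1+3/80) = 9859/10000 ≈ 0.985900
step 2 [1y] zero: DF = P = 9761/10000 ≈ 0.976100
step 3 [1.5y] zero: DF = P = 9583/10000 ≈ 0.958300
step 4 [2y] swap r/2=771/38432: DF=(1 − 771/38432·(0.985900+0.976100+0.958300))/(1+771/38432) = 9229/10000 ≈ 0.922900
step 5 [2.5y] swap r/2=865/47567: DF=(1 − 865/47567·(0.985900+0.976100+0.958300+0.922900))/(1+865/47567) = 1827/2000 ≈ 0.913500
step 6 [3y] zero: DF = P = 4523/5000 ≈ 0.904600
step 7 [3.5y] swap r/2=1366/65247: DF=(1 − 1366/65247·(0.985900+0.976100+0.958300+0.922900+0.913500+0.904600))/(1+1366/65247) = 4317/5000 ≈ 0.863400
step 8 [4y] swap r/2=1620/73627: DF=(1 − 1620/73627·(0.985900+0.976100+0.958300+0.922900+0.913500+0.904600+0.863400))/(1+1620/73627) = 419/500 ≈ 0.838000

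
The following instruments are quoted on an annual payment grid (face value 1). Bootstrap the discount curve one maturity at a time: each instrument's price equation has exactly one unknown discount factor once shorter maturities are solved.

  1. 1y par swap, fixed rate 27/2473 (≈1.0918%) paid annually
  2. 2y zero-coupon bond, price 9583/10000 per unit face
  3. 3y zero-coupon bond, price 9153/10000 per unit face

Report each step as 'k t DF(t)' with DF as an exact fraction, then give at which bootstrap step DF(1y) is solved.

1 1 2473/2500
2 2 9583/10000
3 3 9153/10000
DF(1y) is solved at step 1

step 1 [1y] swap r/1=27/2473: DF=(1 − 27/2473·(0))/(1+27/2473) = 2473/2500 ≈ 0.989200
step 2 [2y] zero: DF = P = 9583/10000 ≈ 0.958300
step 3 [3y] zero: DF = P = 9153/10000 ≈ 0.915300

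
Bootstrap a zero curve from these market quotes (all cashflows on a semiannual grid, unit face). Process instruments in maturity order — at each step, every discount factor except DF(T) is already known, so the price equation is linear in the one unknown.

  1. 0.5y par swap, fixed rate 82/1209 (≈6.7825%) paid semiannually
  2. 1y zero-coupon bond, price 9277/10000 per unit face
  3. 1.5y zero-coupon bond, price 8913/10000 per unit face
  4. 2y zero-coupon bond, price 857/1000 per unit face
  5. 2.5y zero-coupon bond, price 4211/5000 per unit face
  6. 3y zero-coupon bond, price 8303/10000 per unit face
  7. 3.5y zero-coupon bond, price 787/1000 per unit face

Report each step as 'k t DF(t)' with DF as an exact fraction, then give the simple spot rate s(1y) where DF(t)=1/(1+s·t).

step 1 [0.5y] swap r/2=41/1209: DF=(1 − 41/1209·(0))/(1+41/1209) = 1209/1250 ≈ 0.967200
step 2 [1y] zero: DF = P = 9277/10000 ≈ 0.927700
step 3 [1.5y] zero: DF = P = 8913/10000 ≈ 0.891300
step 4 [2y] zero: DF = P = 857/1000 ≈ 0.857000
step 5 [2.5y] zero: DF = P = 4211/5000 ≈ 0.842200
step 6 [3y] zero: DF = P = 8303/10000 ≈ 0.830300
step 7 [3.5y] zero: DF = P = 787/1000 ≈ 0.787000

1 1/2 1209/1250
2 1 9277/10000
3 3/2 8913/10000
4 2 857/1000
5 5/2 4211/5000
6 3 8303/10000
7 7/2 787/1000
s(1y) = (1/(9277/10000) − 1)/(1) = 723/9277 ≈ 7.7935%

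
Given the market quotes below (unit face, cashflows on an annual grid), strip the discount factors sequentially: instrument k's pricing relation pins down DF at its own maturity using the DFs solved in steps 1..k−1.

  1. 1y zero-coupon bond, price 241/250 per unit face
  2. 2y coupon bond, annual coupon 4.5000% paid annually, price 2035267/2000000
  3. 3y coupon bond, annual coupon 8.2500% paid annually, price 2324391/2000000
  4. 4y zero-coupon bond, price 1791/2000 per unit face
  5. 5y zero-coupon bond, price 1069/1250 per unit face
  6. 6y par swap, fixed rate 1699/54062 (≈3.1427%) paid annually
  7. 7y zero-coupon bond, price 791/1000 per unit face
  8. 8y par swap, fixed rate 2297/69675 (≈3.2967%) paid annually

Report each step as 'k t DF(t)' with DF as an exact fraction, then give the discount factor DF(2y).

1 1 241/250
2 2 9323/10000
3 3 9291/10000
4 4 1791/2000
5 5 1069/1250
6 6 8301/10000
7 7 791/1000
8 8 7703/10000
DF(2y) = 9323/10000 ≈ 0.932300

step 1 [1y] zero: DF = P = 241/250 ≈ 0.964000
step 2 [2y] bond c/1=9/200: DF=(2035267/2000000 − 9/200·(0.964000))/(1+9/200) = 9323/10000 ≈ 0.932300
step 3 [3y] bond c/1=33/400: DF=(2324391/2000000 − 33/400·(0.964000+0.932300))/(1+33/400) = 9291/10000 ≈ 0.929100
step 4 [4y] zero: DF = P = 1791/2000 ≈ 0.895500
step 5 [5y] zero: DF = P = 1069/1250 ≈ 0.855200
step 6 [6y] swap r/1=1699/54062: DF=(1 − 1699/54062·(0.964000+0.932300+0.929100+0.895500+0.855200))/(1+1699/54062) = 8301/10000 ≈ 0.830100
step 7 [7y] zero: DF = P = 791/1000 ≈ 0.791000
step 8 [8y] swap r/1=2297/69675: DF=(1 − 2297/69675·(0.964000+0.932300+0.929100+0.895500+0.855200+0.830100+0.791000))/(1+2297/69675) = 7703/10000 ≈ 0.770300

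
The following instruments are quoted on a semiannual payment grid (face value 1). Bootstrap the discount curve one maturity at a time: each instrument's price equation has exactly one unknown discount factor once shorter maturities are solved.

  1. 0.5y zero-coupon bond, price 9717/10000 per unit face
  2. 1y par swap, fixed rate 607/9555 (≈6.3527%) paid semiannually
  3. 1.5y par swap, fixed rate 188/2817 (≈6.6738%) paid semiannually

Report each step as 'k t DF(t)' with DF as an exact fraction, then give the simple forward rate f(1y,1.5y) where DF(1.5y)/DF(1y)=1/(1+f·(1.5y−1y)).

1 1/2 9717/10000
2 1 9393/10000
3 3/2 453/500
f(1y,1.5y) = ((9393/10000)/(453/500) − 1)/(1/2) = 111/1510 ≈ 7.3510%

step 1 [0.5y] zero: DF = P = 9717/10000 ≈ 0.971700
step 2 [1y] swap r/2=607/19110: DF=(1 − 607/19110·(0.971700))/(1+607/19110) = 9393/10000 ≈ 0.939300
step 3 [1.5y] swap r/2=94/2817: DF=(1 − 94/2817·(0.971700+0.939300))/(1+94/2817) = 453/500 ≈ 0.906000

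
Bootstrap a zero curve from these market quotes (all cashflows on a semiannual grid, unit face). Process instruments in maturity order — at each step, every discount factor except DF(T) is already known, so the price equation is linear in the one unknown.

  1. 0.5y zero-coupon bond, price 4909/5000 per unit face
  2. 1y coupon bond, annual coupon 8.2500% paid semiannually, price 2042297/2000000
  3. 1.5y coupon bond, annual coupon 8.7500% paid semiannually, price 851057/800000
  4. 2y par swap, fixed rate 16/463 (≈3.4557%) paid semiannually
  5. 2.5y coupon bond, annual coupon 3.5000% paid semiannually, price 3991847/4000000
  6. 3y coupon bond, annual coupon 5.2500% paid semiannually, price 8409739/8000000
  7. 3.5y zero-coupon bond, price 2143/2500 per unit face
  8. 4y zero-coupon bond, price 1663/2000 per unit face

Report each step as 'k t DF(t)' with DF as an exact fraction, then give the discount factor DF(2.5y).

step 1 [0.5y] zero: DF = P = 4909/5000 ≈ 0.981800
step 2 [1y] bond c/2=33/800: DF=(2042297/2000000 − 33/800·(0.981800))/(1+33/800) = 4709/5000 ≈ 0.941800
step 3 [1.5y] bond c/2=7/160: DF=(851057/800000 − 7/160·(0.981800+0.941800))/(1+7/160) = 4693/5000 ≈ 0.938600
step 4 [2y] swap r/2=8/463: DF=(1 − 8/463·(0.981800+0.941800+0.938600))/(1+8/463) = 584/625 ≈ 0.934400
step 5 [2.5y] bond c/2=7/400: DF=(3991847/4000000 − 7/400·(0.981800+0.941800+0.938600+0.934400))/(1+7/400) = 1831/2000 ≈ 0.915500
step 6 [3y] bond c/2=21/800: DF=(8409739/8000000 − 21/800·(0.981800+0.941800+0.938600+0.934400+0.915500))/(1+21/800) = 4519/5000 ≈ 0.903800
step 7 [3.5y] zero: DF = P = 2143/2500 ≈ 0.857200
step 8 [4y] zero: DF = P = 1663/2000 ≈ 0.831500

1 1/2 4909/5000
2 1 4709/5000
3 3/2 4693/5000
4 2 584/625
5 5/2 1831/2000
6 3 4519/5000
7 7/2 2143/2500
8 4 1663/2000
DF(2.5y) = 1831/2000 ≈ 0.915500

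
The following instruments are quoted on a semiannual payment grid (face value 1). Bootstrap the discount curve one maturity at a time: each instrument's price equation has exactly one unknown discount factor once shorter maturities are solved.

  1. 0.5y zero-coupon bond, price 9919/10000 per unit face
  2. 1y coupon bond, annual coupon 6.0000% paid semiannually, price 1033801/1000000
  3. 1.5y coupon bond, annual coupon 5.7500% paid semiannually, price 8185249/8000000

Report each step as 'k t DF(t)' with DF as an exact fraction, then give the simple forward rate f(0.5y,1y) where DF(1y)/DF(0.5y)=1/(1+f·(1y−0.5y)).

1 1/2 9919/10000
2 1 2437/2500
3 3/2 2349/2500
f(0.5y,1y) = ((9919/10000)/(2437/2500) − 1)/(1/2) = 171/4874 ≈ 3.5084%

step 1 [0.5y] zero: DF = P = 9919/10000 ≈ 0.991900
step 2 [1y] bond c/2=3/100: DF=(1033801/1000000 − 3/100·(0.991900))/(1+3/100) = 2437/2500 ≈ 0.974800
step 3 [1.5y] bond c/2=23/800: DF=(8185249/8000000 − 23/800·(0.991900+0.974800))/(1+23/800) = 2349/2500 ≈ 0.939600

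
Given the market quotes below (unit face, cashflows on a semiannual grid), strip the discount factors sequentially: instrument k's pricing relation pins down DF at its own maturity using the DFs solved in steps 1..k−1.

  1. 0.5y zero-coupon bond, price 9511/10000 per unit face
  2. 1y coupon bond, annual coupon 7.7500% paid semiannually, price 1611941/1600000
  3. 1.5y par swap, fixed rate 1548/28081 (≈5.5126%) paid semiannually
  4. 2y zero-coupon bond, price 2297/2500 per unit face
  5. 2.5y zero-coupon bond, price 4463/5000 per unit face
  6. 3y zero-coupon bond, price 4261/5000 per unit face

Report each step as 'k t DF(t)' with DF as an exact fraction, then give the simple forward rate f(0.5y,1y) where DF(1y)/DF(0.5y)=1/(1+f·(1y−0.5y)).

step 1 [0.5y] zero: DF = P = 9511/10000 ≈ 0.951100
step 2 [1y] bond c/2=31/800: DF=(1611941/1600000 − 31/800·(0.951100))/(1+31/800) = 584/625 ≈ 0.934400
step 3 [1.5y] swap r/2=774/28081: DF=(1 − 774/28081·(0.951100+0.934400))/(1+774/28081) = 4613/5000 ≈ 0.922600
step 4 [2y] zero: DF = P = 2297/2500 ≈ 0.918800
step 5 [2.5y] zero: DF = P = 4463/5000 ≈ 0.892600
step 6 [3y] zero: DF = P = 4261/5000 ≈ 0.852200

1 1/2 9511/10000
2 1 584/625
3 3/2 4613/5000
4 2 2297/2500
5 5/2 4463/5000
6 3 4261/5000
f(0.5y,1y) = ((9511/10000)/(584/625) − 1)/(1/2) = 167/4672 ≈ 3.5745%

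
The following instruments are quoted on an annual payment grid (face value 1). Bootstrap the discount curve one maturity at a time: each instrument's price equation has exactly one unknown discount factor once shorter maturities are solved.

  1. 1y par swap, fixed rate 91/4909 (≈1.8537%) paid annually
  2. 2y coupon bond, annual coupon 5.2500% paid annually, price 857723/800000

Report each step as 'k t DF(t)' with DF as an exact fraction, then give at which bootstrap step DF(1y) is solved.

step 1 [1y] swap r/1=91/4909: DF=(1 − 91/4909·(0))/(1+91/4909) = 4909/5000 ≈ 0.981800
step 2 [2y] bond c/1=21/400: DF=(857723/800000 − 21/400·(0.981800))/(1+21/400) = 9697/10000 ≈ 0.969700

1 1 4909/5000
2 2 9697/10000
DF(1y) is solved at step 1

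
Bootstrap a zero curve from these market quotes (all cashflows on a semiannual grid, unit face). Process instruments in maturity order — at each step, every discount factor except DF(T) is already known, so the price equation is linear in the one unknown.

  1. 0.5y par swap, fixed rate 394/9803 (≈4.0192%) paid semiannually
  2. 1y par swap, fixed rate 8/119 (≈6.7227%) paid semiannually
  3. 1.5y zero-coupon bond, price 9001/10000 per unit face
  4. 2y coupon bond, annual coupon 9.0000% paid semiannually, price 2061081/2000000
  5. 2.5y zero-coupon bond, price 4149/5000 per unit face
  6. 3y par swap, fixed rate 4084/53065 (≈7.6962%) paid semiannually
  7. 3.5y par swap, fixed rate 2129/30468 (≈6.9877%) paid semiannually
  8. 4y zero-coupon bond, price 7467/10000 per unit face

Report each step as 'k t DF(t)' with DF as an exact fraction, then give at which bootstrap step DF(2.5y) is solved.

step 1 [0.5y] swap r/2=197/9803: DF=(1 − 197/9803·(0))/(1+197/9803) = 9803/10000 ≈ 0.980300
step 2 [1y] swap r/2=4/119: DF=(1 − 4/119·(0.980300))/(1+4/119) = 2339/2500 ≈ 0.935600
step 3 [1.5y] zero: DF = P = 9001/10000 ≈ 0.900100
step 4 [2y] bond c/2=9/200: DF=(2061081/2000000 − 9/200·(0.980300+0.935600+0.900100))/(1+9/200) = 8649/10000 ≈ 0.864900
step 5 [2.5y] zero: DF = P = 4149/5000 ≈ 0.829800
step 6 [3y] swap r/2=2042/53065: DF=(1 − 2042/53065·(0.980300+0.935600+0.900100+0.864900+0.829800))/(1+2042/53065) = 3979/5000 ≈ 0.795800
step 7 [3.5y] swap r/2=2129/60936: DF=(1 − 2129/60936·(0.980300+0.935600+0.900100+0.864900+0.829800+0.795800))/(1+2129/60936) = 7871/10000 ≈ 0.787100
step 8 [4y] zero: DF = P = 7467/10000 ≈ 0.746700

1 1/2 9803/10000
2 1 2339/2500
3 3/2 9001/10000
4 2 8649/10000
5 5/2 4149/5000
6 3 3979/5000
7 7/2 7871/10000
8 4 7467/10000
DF(2.5y) is solved at step 5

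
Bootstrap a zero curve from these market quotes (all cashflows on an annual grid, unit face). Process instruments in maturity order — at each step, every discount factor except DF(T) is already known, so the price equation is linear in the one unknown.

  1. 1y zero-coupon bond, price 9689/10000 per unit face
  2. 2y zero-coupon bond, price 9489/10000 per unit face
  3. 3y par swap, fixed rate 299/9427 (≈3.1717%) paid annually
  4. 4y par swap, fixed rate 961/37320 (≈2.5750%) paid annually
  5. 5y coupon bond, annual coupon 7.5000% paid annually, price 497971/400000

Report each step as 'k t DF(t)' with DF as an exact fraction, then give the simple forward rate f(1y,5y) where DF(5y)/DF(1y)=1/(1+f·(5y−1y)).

step 1 [1y] zero: DF = P = 9689/10000 ≈ 0.968900
step 2 [2y] zero: DF = P = 9489/10000 ≈ 0.948900
step 3 [3y] swap r/1=299/9427: DF=(1 − 299/9427·(0.968900+0.948900))/(1+299/9427) = 9103/10000 ≈ 0.910300
step 4 [4y] swap r/1=961/37320: DF=(1 − 961/37320·(0.968900+0.948900+0.910300))/(1+961/37320) = 9039/10000 ≈ 0.903900
step 5 [5y] bond c/1=3/40: DF=(497971/400000 − 3/40·(0.968900+0.948900+0.910300+0.903900))/(1+3/40) = 8977/10000 ≈ 0.897700

1 1 9689/10000
2 2 9489/10000
3 3 9103/10000
4 4 9039/10000
5 5 8977/10000
f(1y,5y) = ((9689/10000)/(8977/10000) − 1)/(4) = 178/8977 ≈ 1.9828%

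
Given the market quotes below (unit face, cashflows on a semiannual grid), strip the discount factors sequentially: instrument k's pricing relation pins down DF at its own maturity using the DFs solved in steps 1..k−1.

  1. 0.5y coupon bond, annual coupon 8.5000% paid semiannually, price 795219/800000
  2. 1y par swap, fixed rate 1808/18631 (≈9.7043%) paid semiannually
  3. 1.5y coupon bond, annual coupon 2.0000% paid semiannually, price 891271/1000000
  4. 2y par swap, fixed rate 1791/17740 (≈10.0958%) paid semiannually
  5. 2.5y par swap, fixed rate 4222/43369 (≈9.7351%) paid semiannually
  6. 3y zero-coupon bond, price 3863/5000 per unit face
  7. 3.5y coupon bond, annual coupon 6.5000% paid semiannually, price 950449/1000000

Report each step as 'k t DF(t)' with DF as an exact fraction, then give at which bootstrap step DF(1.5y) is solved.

1 1/2 1907/2000
2 1 1137/1250
3 3/2 108/125
4 2 8209/10000
5 5/2 7889/10000
6 3 3863/5000
7 7/2 7597/10000
DF(1.5y) is solved at step 3

step 1 [0.5y] bond c/2=17/400: DF=(795219/800000 − 17/400·(0))/(1+17/400) = 1907/2000 ≈ 0.953500
step 2 [1y] swap r/2=904/18631: DF=(1 − 904/18631·(0.953500))/(1+904/18631) = 1137/1250 ≈ 0.909600
step 3 [1.5y] bond c/2=1/100: DF=(891271/1000000 − 1/100·(0.953500+0.909600))/(1+1/100) = 108/125 ≈ 0.864000
step 4 [2y] swap r/2=1791/35480: DF=(1 − 1791/35480·(0.953500+0.909600+0.864000))/(1+1791/35480) = 8209/10000 ≈ 0.820900
step 5 [2.5y] swap r/2=2111/43369: DF=(1 − 2111/43369·(0.953500+0.909600+0.864000+0.820900))/(1+2111/43369) = 7889/10000 ≈ 0.788900
step 6 [3y] zero: DF = P = 3863/5000 ≈ 0.772600
step 7 [3.5y] bond c/2=13/400: DF=(950449/1000000 − 13/400·(0.953500+0.909600+0.864000+0.820900+0.788900+0.772600))/(1+13/400) = 7597/10000 ≈ 0.759700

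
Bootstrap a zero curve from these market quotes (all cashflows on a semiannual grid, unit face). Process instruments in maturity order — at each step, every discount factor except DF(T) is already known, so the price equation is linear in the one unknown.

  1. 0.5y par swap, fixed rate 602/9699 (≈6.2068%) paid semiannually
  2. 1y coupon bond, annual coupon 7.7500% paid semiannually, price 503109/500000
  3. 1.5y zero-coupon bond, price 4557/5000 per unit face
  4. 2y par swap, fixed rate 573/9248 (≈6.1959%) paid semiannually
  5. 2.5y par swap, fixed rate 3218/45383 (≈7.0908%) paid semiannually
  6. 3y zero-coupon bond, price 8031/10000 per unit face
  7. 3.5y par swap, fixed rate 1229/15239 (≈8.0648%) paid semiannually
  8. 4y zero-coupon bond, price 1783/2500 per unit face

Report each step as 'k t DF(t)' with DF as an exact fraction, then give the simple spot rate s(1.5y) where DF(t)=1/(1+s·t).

1 1/2 9699/10000
2 1 373/400
3 3/2 4557/5000
4 2 4427/5000
5 5/2 8391/10000
6 3 8031/10000
7 7/2 3771/5000
8 4 1783/2500
s(1.5y) = (1/(4557/5000) − 1)/(3/2) = 886/13671 ≈ 6.4809%

step 1 [0.5y] swap r/2=301/9699: DF=(1 − 301/9699·(0))/(1+301/9699) = 9699/10000 ≈ 0.969900
step 2 [1y] bond c/2=31/800: DF=(503109/500000 − 31/800·(0.969900))/(1+31/800) = 373/400 ≈ 0.932500
step 3 [1.5y] zero: DF = P = 4557/5000 ≈ 0.911400
step 4 [2y] swap r/2=573/18496: DF=(1 − 573/18496·(0.969900+0.932500+0.911400))/(1+573/18496) = 4427/5000 ≈ 0.885400
step 5 [2.5y] swap r/2=1609/45383: DF=(1 − 1609/45383·(0.969900+0.932500+0.911400+0.885400))/(1+1609/45383) = 8391/10000 ≈ 0.839100
step 6 [3y] zero: DF = P = 8031/10000 ≈ 0.803100
step 7 [3.5y] swap r/2=1229/30478: DF=(1 − 1229/30478·(0.969900+0.932500+0.911400+0.885400+0.839100+0.803100))/(1+1229/30478) = 3771/5000 ≈ 0.754200
step 8 [4y] zero: DF = P = 1783/2500 ≈ 0.713200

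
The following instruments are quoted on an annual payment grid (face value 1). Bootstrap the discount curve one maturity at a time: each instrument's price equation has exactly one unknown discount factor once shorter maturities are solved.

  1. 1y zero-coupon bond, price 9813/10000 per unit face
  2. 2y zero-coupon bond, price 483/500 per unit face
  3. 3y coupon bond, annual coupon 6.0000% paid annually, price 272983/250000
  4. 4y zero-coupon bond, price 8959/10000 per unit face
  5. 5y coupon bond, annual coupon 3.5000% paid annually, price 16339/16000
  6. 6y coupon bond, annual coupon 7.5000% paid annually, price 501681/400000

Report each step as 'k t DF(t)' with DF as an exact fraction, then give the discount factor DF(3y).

1 1 9813/10000
2 2 483/500
3 3 9199/10000
4 4 8959/10000
5 5 4297/5000
6 6 4221/5000
DF(3y) = 9199/10000 ≈ 0.919900

step 1 [1y] zero: DF = P = 9813/10000 ≈ 0.981300
step 2 [2y] zero: DF = P = 483/500 ≈ 0.966000
step 3 [3y] bond c/1=3/50: DF=(272983/250000 − 3/50·(0.981300+0.966000))/(1+3/50) = 9199/10000 ≈ 0.919900
step 4 [4y] zero: DF = P = 8959/10000 ≈ 0.895900
step 5 [5y] bond c/1=7/200: DF=(16339/16000 − 7/200·(0.981300+0.966000+0.919900+0.895900))/(1+7/200) = 4297/5000 ≈ 0.859400
step 6 [6y] bond c/1=3/40: DF=(501681/400000 − 3/40·(0.981300+0.966000+0.919900+0.895900+0.859400))/(1+3/40) = 4221/5000 ≈ 0.844200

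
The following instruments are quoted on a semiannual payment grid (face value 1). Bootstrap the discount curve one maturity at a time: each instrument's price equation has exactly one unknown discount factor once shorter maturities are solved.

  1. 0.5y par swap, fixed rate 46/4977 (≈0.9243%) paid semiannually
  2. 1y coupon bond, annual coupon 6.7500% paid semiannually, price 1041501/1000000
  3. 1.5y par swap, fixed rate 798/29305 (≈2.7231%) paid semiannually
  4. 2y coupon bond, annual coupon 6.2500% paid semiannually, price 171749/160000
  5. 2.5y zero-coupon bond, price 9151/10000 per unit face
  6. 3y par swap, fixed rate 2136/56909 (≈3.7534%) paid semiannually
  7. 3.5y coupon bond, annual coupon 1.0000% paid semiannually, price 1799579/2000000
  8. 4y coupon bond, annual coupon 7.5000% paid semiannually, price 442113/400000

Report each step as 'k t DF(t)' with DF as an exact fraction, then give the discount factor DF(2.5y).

step 1 [0.5y] swap r/2=23/4977: DF=(1 − 23/4977·(0))/(1+23/4977) = 4977/5000 ≈ 0.995400
step 2 [1y] bond c/2=27/800: DF=(1041501/1000000 − 27/800·(0.995400))/(1+27/800) = 39/40 ≈ 0.975000
step 3 [1.5y] swap r/2=399/29305: DF=(1 − 399/29305·(0.995400+0.975000))/(1+399/29305) = 9601/10000 ≈ 0.960100
step 4 [2y] bond c/2=1/32: DF=(171749/160000 − 1/32·(0.995400+0.975000+0.960100))/(1+1/32) = 9521/10000 ≈ 0.952100
step 5 [2.5y] zero: DF = P = 9151/10000 ≈ 0.915100
step 6 [3y] swap r/2=1068/56909: DF=(1 − 1068/56909·(0.995400+0.975000+0.960100+0.952100+0.915100))/(1+1068/56909) = 2233/2500 ≈ 0.893200
step 7 [3.5y] bond c/2=1/200: DF=(1799579/2000000 − 1/200·(0.995400+0.975000+0.960100+0.952100+0.915100+0.893200))/(1+1/200) = 867/1000 ≈ 0.867000
step 8 [4y] bond c/2=3/80: DF=(442113/400000 − 3/80·(0.995400+0.975000+0.960100+0.952100+0.915100+0.893200+0.867000))/(1+3/80) = 8283/10000 ≈ 0.828300

1 1/2 4977/5000
2 1 39/40
3 3/2 9601/10000
4 2 9521/10000
5 5/2 9151/10000
6 3 2233/2500
7 7/2 867/1000
8 4 8283/10000
DF(2.5y) = 9151/10000 ≈ 0.915100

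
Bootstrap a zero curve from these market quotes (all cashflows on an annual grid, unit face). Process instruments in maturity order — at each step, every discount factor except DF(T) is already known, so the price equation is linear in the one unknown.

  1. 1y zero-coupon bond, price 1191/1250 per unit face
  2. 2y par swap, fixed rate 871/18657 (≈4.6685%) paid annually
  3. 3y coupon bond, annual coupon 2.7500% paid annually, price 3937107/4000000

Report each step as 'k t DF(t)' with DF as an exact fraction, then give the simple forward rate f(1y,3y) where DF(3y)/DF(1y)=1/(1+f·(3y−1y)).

1 1 1191/1250
2 2 9129/10000
3 3 227/250
f(1y,3y) = ((1191/1250)/(227/250) − 1)/(2) = 28/1135 ≈ 2.4670%

step 1 [1y] zero: DF = P = 1191/1250 ≈ 0.952800
step 2 [2y] swap r/1=871/18657: DF=(1 − 871/18657·(0.952800))/(1+871/18657) = 9129/10000 ≈ 0.912900
step 3 [3y] bond c/1=11/400: DF=(3937107/4000000 − 11/400·(0.952800+0.912900))/(1+11/400) = 227/250 ≈ 0.908000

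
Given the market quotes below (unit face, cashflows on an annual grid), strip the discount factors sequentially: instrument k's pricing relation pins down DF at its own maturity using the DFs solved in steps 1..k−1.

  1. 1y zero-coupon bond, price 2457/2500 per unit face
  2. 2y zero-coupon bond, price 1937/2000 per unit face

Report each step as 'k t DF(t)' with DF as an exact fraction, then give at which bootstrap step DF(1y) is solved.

1 1 2457/2500
2 2 1937/2000
DF(1y) is solved at step 1

step 1 [1y] zero: DF = P = 2457/2500 ≈ 0.982800
step 2 [2y] zero: DF = P = 1937/2000 ≈ 0.968500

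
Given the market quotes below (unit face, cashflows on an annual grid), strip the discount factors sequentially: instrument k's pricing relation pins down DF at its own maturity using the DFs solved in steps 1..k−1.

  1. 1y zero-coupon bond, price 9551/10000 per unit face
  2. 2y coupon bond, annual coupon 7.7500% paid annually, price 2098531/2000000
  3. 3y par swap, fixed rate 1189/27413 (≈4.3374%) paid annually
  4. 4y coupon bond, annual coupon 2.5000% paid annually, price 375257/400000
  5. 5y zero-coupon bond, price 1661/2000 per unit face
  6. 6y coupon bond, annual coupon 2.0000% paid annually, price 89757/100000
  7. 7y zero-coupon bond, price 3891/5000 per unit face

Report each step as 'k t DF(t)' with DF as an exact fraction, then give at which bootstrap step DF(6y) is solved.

step 1 [1y] zero: DF = P = 9551/10000 ≈ 0.955100
step 2 [2y] bond c/1=31/400: DF=(2098531/2000000 − 31/400·(0.955100))/(1+31/400) = 9051/10000 ≈ 0.905100
step 3 [3y] swap r/1=1189/27413: DF=(1 − 1189/27413·(0.955100+0.905100))/(1+1189/27413) = 8811/10000 ≈ 0.881100
step 4 [4y] bond c/1=1/40: DF=(375257/400000 − 1/40·(0.955100+0.905100+0.881100))/(1+1/40) = 2121/2500 ≈ 0.848400
step 5 [5y] zero: DF = P = 1661/2000 ≈ 0.830500
step 6 [6y] bond c/1=1/50: DF=(89757/100000 − 1/50·(0.955100+0.905100+0.881100+0.848400+0.830500))/(1+1/50) = 7933/10000 ≈ 0.793300
step 7 [7y] zero: DF = P = 3891/5000 ≈ 0.778200

1 1 9551/10000
2 2 9051/10000
3 3 8811/10000
4 4 2121/2500
5 5 1661/2000
6 6 7933/10000
7 7 3891/5000
DF(6y) is solved at step 6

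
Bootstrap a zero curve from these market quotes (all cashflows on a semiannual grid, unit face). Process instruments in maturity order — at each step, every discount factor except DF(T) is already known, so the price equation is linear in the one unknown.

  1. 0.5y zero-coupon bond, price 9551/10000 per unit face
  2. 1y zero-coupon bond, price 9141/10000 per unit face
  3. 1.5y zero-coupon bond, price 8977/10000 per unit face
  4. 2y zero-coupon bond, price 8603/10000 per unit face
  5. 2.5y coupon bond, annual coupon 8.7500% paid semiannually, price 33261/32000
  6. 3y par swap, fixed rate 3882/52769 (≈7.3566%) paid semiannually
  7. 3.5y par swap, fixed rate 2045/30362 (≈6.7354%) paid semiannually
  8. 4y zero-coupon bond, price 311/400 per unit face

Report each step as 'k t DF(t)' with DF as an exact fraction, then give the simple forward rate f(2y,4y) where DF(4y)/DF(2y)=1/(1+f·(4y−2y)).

step 1 [0.5y] zero: DF = P = 9551/10000 ≈ 0.955100
step 2 [1y] zero: DF = P = 9141/10000 ≈ 0.914100
step 3 [1.5y] zero: DF = P = 8977/10000 ≈ 0.897700
step 4 [2y] zero: DF = P = 8603/10000 ≈ 0.860300
step 5 [2.5y] bond c/2=7/160: DF=(33261/32000 − 7/160·(0.955100+0.914100+0.897700+0.860300))/(1+7/160) = 4219/5000 ≈ 0.843800
step 6 [3y] swap r/2=1941/52769: DF=(1 − 1941/52769·(0.955100+0.914100+0.897700+0.860300+0.843800))/(1+1941/52769) = 8059/10000 ≈ 0.805900
step 7 [3.5y] swap r/2=2045/60724: DF=(1 − 2045/60724·(0.955100+0.914100+0.897700+0.860300+0.843800+0.805900))/(1+2045/60724) = 1591/2000 ≈ 0.795500
step 8 [4y] zero: DF = P = 311/400 ≈ 0.777500

1 1/2 9551/10000
2 1 9141/10000
3 3/2 8977/10000
4 2 8603/10000
5 5/2 4219/5000
6 3 8059/10000
7 7/2 1591/2000
8 4 311/400
f(2y,4y) = ((8603/10000)/(311/400) − 1)/(2) = 414/7775 ≈ 5.3248%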